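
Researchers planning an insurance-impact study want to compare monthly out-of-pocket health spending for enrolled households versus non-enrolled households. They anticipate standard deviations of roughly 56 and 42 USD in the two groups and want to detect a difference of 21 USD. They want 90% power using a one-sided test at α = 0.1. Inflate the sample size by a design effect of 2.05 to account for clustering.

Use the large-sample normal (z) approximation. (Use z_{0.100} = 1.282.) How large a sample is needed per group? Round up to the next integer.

n = 150 per group

n = (z_α + z_β)² · (σ₁² + σ₂²) / δ²
  = (1.282 + 1.282)² · (56² + 42² = 4900) / 21²
  = 6.5741 · 4900 / 441
  = 73.05
Design effect: 2.05 × 73.05 = 149.74.
Round up → n = 150 per group.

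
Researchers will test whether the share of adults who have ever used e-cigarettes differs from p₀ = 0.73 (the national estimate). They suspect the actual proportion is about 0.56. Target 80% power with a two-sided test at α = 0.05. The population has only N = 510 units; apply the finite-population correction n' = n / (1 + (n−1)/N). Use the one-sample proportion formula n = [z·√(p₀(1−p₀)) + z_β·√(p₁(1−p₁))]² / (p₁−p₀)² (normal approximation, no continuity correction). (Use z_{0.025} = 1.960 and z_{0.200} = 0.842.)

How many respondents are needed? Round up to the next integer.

n = 52

n = [z_{α/2}·√(p₀q₀) + z_β·√(p₁q₁)]² / (p₁ − p₀)²
  = [1.960·√(0.73·0.27) + 0.842·√(0.56·0.44)]² / (-0.17)²
  = [1.960·0.4440 + 0.842·0.4964]² / 0.0289
  = [1.2881]² / 0.0289
  = 57.41
Finite-population correction (N = 510): 57.41 / (1 + (57.41 − 1)/510) = 51.70.
Round up → n = 52.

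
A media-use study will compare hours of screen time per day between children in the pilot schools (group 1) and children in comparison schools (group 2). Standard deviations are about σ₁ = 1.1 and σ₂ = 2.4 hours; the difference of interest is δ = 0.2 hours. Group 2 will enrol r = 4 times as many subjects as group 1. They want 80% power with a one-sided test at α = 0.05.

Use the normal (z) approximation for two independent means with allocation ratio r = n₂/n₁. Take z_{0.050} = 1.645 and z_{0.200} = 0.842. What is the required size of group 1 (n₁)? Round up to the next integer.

n₁ = 410

n₁ = (z_α + z_β)² · (σ₁² + σ₂²/r) / δ²
   = (1.645 + 0.842)² · (1.1² + 2.4²/4) / 0.2²
   = 6.1852 · (1.21 + 1.44) / 0.04
   = 6.1852 · 2.65 / 0.04
   = 409.77
Round up → n₁ = 410; n₂ = r·n₁ = 4 × 410 = 1640.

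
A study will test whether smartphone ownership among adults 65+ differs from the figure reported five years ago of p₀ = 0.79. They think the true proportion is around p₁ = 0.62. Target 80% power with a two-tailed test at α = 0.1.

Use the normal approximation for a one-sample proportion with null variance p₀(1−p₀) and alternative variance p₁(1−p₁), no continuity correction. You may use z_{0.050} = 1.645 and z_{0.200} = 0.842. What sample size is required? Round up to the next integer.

n = [z_{α/2}·√(p₀q₀) + z_β·√(p₁q₁)]² / (p₁ − p₀)²
  = [1.645·√(0.79·0.21) + 0.842·√(0.62·0.38)]² / (-0.17)²
  = [1.645·0.4073 + 0.842·0.4854]² / 0.0289
  = [1.0787]² / 0.0289
  = 40.26
Round up → n = 41.

n = 41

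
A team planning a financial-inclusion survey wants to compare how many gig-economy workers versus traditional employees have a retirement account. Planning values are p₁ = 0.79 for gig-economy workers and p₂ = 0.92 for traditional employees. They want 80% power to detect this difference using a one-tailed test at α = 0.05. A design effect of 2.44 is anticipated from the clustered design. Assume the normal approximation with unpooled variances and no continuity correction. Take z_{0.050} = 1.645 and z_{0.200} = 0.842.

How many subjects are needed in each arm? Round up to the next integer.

n = (z_α + z_β)² · [p₁(1−p₁) + p₂(1−p₂)] / (p₁ − p₂)²
  = (1.645 + 0.842)² · (0.79·0.21 + 0.92·0.08) / (-0.13)²
  = (2.487)² · (0.1659 + 0.0736) / 0.0169
  = 6.1852 · 0.2395 / 0.0169
  = 87.65
Design effect: 2.44 × 87.65 = 213.88.
Round up → n = 214 per group.

n = 214 per group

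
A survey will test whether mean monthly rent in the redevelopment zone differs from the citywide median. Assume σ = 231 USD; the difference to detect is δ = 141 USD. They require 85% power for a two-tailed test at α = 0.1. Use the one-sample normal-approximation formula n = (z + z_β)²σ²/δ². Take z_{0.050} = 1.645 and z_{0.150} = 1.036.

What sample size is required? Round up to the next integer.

n = 20

n = (z_{α/2} + z_β)² · σ² / δ²
  = (1.645 + 1.036)² · 231² / 141²
  = 7.1878 · 53361 / 19881
  = 19.29
Round up → n = 20.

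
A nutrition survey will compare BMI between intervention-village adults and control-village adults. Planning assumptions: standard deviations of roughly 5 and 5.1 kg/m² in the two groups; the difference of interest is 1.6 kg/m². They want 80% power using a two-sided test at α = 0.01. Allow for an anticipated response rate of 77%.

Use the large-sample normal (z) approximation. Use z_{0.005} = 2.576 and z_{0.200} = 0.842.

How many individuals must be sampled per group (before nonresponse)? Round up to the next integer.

n = (z_{α/2} + z_β)² · (σ₁² + σ₂²) / δ²
  = (2.576 + 0.842)² · (5² + 5.1² = 51.01) / 1.6²
  = 11.6827 · 51.01 / 2.56
  = 232.79
Adjust for 77% response: 232.79 / 0.77 = 302.32.
Round up → n = 303 per group.

n = 303 per group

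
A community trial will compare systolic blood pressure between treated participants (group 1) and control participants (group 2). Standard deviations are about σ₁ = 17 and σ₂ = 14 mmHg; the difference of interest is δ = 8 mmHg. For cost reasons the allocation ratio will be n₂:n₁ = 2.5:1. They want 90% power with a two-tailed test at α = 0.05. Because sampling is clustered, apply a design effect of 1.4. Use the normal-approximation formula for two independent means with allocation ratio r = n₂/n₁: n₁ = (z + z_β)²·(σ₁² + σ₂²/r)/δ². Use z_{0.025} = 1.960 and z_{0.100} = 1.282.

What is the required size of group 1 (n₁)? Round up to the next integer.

n₁ = 85

n₁ = (z_{α/2} + z_β)² · (σ₁² + σ₂²/r) / δ²
   = (1.960 + 1.282)² · (17² + 14²/2.5) / 8²
   = 10.5106 · (289 + 78.4) / 64
   = 10.5106 · 367.4 / 64
   = 60.34
Design effect: 1.4 × 60.34 = 84.47.
Round up → n₁ = 85; n₂ = r·n₁ = 2.5 × 85 = 213.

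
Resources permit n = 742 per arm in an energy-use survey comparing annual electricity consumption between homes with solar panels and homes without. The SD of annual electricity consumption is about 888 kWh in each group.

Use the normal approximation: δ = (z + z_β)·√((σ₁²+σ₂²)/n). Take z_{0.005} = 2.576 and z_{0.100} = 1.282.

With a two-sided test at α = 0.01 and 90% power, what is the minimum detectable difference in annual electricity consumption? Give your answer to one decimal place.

δ = (z_{α/2} + z_β) · √((σ₁²+σ₂²)/n)
  = (2.576 + 1.282) · √(1577088/742)
  = 3.858 · √2125.5
  = 3.858 · 46.1027
  = 177.8641

Minimum detectable difference ≈ 177.9 kWh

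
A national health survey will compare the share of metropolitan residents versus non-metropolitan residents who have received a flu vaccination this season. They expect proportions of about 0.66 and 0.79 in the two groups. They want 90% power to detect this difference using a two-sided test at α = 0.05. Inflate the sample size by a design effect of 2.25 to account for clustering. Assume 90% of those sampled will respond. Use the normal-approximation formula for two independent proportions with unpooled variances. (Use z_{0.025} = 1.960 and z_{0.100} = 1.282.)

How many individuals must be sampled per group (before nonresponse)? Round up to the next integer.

n = (z_{α/2} + z_β)² · [p₁(1−p₁) + p₂(1−p₂)] / (p₁ − p₂)²
  = (1.960 + 1.282)² · (0.66·0.34 + 0.79·0.21) / (-0.13)²
  = (3.242)² · (0.2244 + 0.1659) / 0.0169
  = 10.5106 · 0.3903 / 0.0169
  = 242.74
Design effect: 2.25 × 242.74 = 546.16.
Adjust for 90% response: 546.16 / 0.90 = 606.85.
Round up → n = 607 per group.

n = 607 per group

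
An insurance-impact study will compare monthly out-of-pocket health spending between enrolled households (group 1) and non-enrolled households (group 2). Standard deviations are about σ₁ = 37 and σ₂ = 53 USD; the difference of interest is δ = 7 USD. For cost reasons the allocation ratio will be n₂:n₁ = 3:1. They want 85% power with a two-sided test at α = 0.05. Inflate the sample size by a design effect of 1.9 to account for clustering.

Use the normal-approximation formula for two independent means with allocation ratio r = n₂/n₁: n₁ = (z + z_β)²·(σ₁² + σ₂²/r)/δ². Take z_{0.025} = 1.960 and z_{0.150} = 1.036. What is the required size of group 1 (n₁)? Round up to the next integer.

n₁ = (z_{α/2} + z_β)² · (σ₁² + σ₂²/r) / δ²
   = (1.960 + 1.036)² · (37² + 53²/3) / 7²
   = 8.9760 · (1369 + 936.3333) / 49
   = 8.9760 · 2305.3 / 49
   = 422.30
Design effect: 1.9 × 422.30 = 802.37.
Round up → n₁ = 803; n₂ = r·n₁ = 3 × 803 = 2409.

n₁ = 803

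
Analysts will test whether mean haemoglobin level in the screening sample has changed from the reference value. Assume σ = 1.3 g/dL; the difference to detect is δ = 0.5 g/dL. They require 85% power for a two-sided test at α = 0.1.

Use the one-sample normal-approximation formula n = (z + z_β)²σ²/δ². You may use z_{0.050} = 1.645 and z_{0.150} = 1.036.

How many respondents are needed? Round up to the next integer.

n = 49

n = (z_{α/2} + z_β)² · σ² / δ²
  = (1.645 + 1.036)² · 1.3² / 0.5²
  = 7.1878 · 1.69 / 0.25
  = 48.59
Round up → n = 49.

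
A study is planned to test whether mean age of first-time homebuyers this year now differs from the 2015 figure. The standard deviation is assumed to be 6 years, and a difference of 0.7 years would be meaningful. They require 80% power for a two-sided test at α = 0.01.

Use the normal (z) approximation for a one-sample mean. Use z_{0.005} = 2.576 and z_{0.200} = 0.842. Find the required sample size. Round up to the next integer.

n = (z_{α/2} + z_β)² · σ² / δ²
  = (2.576 + 0.842)² · 6² / 0.7²
  = 11.6827 · 36 / 0.49
  = 858.32
Round up → n = 859.

n = 859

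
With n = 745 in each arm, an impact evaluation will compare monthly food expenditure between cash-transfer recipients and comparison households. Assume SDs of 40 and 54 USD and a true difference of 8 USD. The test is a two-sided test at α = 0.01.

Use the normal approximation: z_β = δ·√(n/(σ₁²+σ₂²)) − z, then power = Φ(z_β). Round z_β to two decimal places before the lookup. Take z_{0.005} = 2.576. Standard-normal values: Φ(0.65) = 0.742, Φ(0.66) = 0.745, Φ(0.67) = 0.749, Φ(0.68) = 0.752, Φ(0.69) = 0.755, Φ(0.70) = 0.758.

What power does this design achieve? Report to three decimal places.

Power ≈ 0.749

z_β = δ·√(n/(σ₁²+σ₂²)) − z_{α/2}
    = 8 · √(745/4516) − 2.576
    = 8 · 0.40616 − 2.576
    = 3.2493 − 2.576 = 0.6733 → 0.67
Power = Φ(0.67) = 0.749.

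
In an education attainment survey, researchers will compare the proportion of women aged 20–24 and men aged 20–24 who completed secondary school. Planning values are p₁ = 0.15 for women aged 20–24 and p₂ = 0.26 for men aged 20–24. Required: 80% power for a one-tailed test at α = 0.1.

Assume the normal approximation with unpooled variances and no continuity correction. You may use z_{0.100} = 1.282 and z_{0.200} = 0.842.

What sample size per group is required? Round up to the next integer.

n = 120 per group

n = (z_α + z_β)² · [p₁(1−p₁) + p₂(1−p₂)] / (p₁ − p₂)²
  = (1.282 + 0.842)² · (0.15·0.85 + 0.26·0.74) / (-0.11)²
  = (2.124)² · (0.1275 + 0.1924) / 0.0121
  = 4.5114 · 0.3199 / 0.0121
  = 119.27
Round up → n = 120 per group.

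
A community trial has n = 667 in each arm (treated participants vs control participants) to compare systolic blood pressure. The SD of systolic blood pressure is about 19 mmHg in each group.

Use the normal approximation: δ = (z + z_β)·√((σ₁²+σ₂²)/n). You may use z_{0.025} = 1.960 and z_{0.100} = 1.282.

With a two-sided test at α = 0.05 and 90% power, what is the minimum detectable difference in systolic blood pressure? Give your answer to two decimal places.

Minimum detectable difference ≈ 3.37 mmHg

δ = (z_{α/2} + z_β) · √((σ₁²+σ₂²)/n)
  = (1.960 + 1.282) · √(722/667)
  = 3.242 · √1.0825
  = 3.242 · 1.0404
  = 3.3730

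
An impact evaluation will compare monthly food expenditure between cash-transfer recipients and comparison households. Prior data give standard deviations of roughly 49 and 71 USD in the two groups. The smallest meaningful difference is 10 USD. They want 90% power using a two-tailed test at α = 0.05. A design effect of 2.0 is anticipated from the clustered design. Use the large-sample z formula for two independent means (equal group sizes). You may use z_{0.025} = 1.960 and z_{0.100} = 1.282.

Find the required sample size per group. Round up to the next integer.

n = (z_{α/2} + z_β)² · (σ₁² + σ₂²) / δ²
  = (1.960 + 1.282)² · (49² + 71² = 7442) / 10²
  = 10.5106 · 7442 / 100
  = 782.20
Design effect: 2.0 × 782.20 = 1564.39.
Round up → n = 1565 per group.

n = 1565 per group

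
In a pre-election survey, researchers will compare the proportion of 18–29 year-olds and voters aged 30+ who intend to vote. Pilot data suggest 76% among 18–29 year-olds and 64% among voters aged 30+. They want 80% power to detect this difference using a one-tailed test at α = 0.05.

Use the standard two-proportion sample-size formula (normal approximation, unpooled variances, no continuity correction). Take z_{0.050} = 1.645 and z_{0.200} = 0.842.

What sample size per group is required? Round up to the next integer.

n = (z_α + z_β)² · [p₁(1−p₁) + p₂(1−p₂)] / (p₁ − p₂)²
  = (1.645 + 0.842)² · (0.76·0.24 + 0.64·0.36) / (0.12)²
  = (2.487)² · (0.1824 + 0.2304) / 0.0144
  = 6.1852 · 0.4128 / 0.0144
  = 177.31
Round up → n = 178 per group.

n = 178 per group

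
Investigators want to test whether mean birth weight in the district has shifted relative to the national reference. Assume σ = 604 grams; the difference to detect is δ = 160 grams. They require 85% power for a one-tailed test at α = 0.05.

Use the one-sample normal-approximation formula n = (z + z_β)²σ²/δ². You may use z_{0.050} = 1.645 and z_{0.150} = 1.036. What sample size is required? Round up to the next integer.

n = (z_α + z_β)² · σ² / δ²
  = (1.645 + 1.036)² · 604² / 160²
  = 7.1878 · 364816 / 25600
  = 102.43
Round up → n = 103.

n = 103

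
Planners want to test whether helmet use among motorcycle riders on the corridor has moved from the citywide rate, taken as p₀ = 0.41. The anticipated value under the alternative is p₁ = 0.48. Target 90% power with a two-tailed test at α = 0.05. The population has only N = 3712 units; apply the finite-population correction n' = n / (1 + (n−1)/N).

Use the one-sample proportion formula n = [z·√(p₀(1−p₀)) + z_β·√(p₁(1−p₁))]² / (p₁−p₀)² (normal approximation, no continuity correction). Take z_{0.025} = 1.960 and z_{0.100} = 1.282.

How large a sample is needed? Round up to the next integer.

n = 461

n = [z_{α/2}·√(p₀q₀) + z_β·√(p₁q₁)]² / (p₁ − p₀)²
  = [1.960·√(0.41·0.59) + 1.282·√(0.48·0.52)]² / (0.07)²
  = [1.960·0.4918 + 1.282·0.4996]² / 0.0049
  = [1.6045]² / 0.0049
  = 525.38
Finite-population correction (N = 3712): 525.38 / (1 + (525.38 − 1)/3712) = 460.35.
Round up → n = 461.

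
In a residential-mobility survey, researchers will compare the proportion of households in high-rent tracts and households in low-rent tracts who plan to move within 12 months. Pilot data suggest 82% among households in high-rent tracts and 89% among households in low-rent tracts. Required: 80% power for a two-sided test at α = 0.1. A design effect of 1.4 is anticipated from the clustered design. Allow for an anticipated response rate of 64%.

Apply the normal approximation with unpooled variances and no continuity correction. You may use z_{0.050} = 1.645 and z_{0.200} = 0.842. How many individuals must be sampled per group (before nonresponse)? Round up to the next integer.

n = 678 per group

n = (z_{α/2} + z_β)² · [p₁(1−p₁) + p₂(1−p₂)] / (p₁ − p₂)²
  = (1.645 + 0.842)² · (0.82·0.18 + 0.89·0.11) / (-0.07)²
  = (2.487)² · (0.1476 + 0.0979) / 0.0049
  = 6.1852 · 0.2455 / 0.0049
  = 309.89
Design effect: 1.4 × 309.89 = 433.85.
Adjust for 64% response: 433.85 / 0.64 = 677.88.
Round up → n = 678 per group.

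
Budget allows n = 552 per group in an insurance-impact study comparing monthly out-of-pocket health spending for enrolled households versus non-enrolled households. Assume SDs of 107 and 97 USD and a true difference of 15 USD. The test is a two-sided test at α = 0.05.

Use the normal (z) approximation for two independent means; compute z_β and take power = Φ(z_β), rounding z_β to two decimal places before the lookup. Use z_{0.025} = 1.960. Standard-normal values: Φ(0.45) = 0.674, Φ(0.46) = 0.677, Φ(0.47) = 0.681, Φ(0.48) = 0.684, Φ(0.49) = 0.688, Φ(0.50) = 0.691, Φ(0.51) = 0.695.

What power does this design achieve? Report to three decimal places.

Power ≈ 0.684

z_β = δ·√(n/(σ₁²+σ₂²)) − z_{α/2}
    = 15 · √(552/20858) − 1.960
    = 15 · 0.16268 − 1.960
    = 2.4402 − 1.960 = 0.4802 → 0.48
Power = Φ(0.48) = 0.684.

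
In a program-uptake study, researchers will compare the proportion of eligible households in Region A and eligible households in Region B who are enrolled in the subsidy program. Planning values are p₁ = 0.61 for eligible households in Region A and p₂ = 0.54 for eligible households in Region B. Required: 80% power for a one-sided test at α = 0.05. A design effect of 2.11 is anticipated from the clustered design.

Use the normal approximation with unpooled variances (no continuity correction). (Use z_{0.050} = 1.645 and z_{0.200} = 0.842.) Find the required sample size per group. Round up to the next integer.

n = 1296 per group

n = (z_α + z_β)² · [p₁(1−p₁) + p₂(1−p₂)] / (p₁ − p₂)²
  = (1.645 + 0.842)² · (0.61·0.39 + 0.54·0.46) / (0.07)²
  = (2.487)² · (0.2379 + 0.2484) / 0.0049
  = 6.1852 · 0.4863 / 0.0049
  = 613.85
Design effect: 2.11 × 613.85 = 1295.22.
Round up → n = 1296 per group.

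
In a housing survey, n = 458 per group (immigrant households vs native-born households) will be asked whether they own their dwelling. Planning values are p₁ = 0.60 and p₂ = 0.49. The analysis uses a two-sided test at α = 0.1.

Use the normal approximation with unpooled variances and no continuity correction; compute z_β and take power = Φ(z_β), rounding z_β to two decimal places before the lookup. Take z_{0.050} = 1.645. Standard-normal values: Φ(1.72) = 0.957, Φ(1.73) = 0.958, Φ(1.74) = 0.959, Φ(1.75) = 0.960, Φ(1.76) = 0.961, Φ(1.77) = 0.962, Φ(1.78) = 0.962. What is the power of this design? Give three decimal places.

z_β = |p₁−p₂|·√(n/[p₁q₁+p₂q₂]) − z_{α/2}
    = 0.11 · √(458/0.4899) − 1.645
    = 0.11 · 30.5759 − 1.645
    = 3.3633 − 1.645 = 1.7183 → 1.72
Power = Φ(1.72) = 0.957.

Power ≈ 0.957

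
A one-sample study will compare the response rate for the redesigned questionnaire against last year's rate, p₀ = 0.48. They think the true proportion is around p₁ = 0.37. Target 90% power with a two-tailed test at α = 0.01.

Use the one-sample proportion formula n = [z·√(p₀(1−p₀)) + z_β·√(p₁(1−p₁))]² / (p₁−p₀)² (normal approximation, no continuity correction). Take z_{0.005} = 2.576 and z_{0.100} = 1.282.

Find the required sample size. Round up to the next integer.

n = [z_{α/2}·√(p₀q₀) + z_β·√(p₁q₁)]² / (p₁ − p₀)²
  = [2.576·√(0.48·0.52) + 1.282·√(0.37·0.63)]² / (-0.11)²
  = [2.576·0.4996 + 1.282·0.4828]² / 0.0121
  = [1.9059]² / 0.0121
  = 300.21
Round up → n = 301.

n = 301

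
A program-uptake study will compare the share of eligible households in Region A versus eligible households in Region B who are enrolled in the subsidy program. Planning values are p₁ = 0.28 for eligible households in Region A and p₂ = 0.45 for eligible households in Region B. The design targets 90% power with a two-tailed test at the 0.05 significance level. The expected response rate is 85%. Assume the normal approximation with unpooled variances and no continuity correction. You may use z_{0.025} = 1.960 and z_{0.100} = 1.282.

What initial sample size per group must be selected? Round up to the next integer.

n = 193 per group

n = (z_{α/2} + z_β)² · [p₁(1−p₁) + p₂(1−p₂)] / (p₁ − p₂)²
  = (1.960 + 1.282)² · (0.28·0.72 + 0.45·0.55) / (-0.17)²
  = (3.242)² · (0.2016 + 0.2475) / 0.0289
  = 10.5106 · 0.4491 / 0.0289
  = 163.33
Adjust for 85% response: 163.33 / 0.85 = 192.16.
Round up → n = 193 per group.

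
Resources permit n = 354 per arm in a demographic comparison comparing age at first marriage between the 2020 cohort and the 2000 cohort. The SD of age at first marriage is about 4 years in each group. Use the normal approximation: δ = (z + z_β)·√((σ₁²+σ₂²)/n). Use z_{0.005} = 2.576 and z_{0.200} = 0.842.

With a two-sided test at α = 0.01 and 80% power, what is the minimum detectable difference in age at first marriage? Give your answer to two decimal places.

Minimum detectable difference ≈ 1.03 years

δ = (z_{α/2} + z_β) · √((σ₁²+σ₂²)/n)
  = (2.576 + 0.842) · √(32/354)
  = 3.418 · √0.0904
  = 3.418 · 0.3007
  = 1.0277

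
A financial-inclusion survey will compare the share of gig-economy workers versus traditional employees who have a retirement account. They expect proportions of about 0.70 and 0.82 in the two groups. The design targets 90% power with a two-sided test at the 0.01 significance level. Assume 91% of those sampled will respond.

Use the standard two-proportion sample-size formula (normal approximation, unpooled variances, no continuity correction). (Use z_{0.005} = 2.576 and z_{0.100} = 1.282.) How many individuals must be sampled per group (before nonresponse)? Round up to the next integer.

n = 407 per group

n = (z_{α/2} + z_β)² · [p₁(1−p₁) + p₂(1−p₂)] / (p₁ − p₂)²
  = (2.576 + 1.282)² · (0.70·0.30 + 0.82·0.18) / (-0.12)²
  = (3.858)² · (0.2100 + 0.1476) / 0.0144
  = 14.8842 · 0.3576 / 0.0144
  = 369.62
Adjust for 91% response: 369.62 / 0.91 = 406.18.
Round up → n = 407 per group.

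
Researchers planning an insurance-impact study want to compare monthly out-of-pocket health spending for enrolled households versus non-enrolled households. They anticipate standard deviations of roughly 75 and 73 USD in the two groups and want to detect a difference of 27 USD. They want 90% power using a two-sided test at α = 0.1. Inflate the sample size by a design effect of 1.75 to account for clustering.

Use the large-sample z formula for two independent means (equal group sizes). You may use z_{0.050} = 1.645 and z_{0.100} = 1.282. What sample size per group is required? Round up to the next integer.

n = (z_{α/2} + z_β)² · (σ₁² + σ₂²) / δ²
  = (1.645 + 1.282)² · (75² + 73² = 10954) / 27²
  = 8.5673 · 10954 / 729
  = 128.73
Design effect: 1.75 × 128.73 = 225.28.
Round up → n = 226 per group.

n = 226 per group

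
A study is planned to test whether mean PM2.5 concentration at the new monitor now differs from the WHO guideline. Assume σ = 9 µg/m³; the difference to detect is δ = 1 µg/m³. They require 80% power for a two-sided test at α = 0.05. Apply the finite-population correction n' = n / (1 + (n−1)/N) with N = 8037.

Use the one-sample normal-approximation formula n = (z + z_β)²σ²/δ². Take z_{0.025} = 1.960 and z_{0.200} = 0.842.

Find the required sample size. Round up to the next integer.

n = (z_{α/2} + z_β)² · σ² / δ²
  = (1.960 + 0.842)² · 9² / 1²
  = 7.8512 · 81 / 1
  = 635.95
Finite-population correction (N = 8037): 635.95 / (1 + (635.95 − 1)/8037) = 589.38.
Round up → n = 590.

n = 590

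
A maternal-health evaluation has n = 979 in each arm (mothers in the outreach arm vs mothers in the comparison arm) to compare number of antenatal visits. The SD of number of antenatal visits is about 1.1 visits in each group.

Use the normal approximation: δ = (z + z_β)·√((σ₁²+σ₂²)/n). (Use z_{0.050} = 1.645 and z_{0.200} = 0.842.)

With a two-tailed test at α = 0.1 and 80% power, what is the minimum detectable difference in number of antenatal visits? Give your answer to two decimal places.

δ = (z_{α/2} + z_β) · √((σ₁²+σ₂²)/n)
  = (1.645 + 0.842) · √(2.42/979)
  = 2.487 · √0.00247
  = 2.487 · 0.0497
  = 0.1236

Minimum detectable difference ≈ 0.12 visits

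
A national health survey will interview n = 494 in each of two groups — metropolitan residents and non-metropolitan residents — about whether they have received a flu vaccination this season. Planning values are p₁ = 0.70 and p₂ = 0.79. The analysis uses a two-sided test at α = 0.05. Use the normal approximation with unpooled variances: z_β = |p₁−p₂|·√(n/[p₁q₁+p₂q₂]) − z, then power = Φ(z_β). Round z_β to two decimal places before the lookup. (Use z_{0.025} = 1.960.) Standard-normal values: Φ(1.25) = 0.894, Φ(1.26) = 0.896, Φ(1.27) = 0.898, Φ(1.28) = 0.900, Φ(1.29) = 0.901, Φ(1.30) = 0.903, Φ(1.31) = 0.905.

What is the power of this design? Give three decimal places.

Power ≈ 0.903

z_β = |p₁−p₂|·√(n/[p₁q₁+p₂q₂]) − z_{α/2}
    = 0.09 · √(494/0.3759) − 1.960
    = 0.09 · 36.2516 − 1.960
    = 3.2626 − 1.960 = 1.3026 → 1.30
Power = Φ(1.30) = 0.903.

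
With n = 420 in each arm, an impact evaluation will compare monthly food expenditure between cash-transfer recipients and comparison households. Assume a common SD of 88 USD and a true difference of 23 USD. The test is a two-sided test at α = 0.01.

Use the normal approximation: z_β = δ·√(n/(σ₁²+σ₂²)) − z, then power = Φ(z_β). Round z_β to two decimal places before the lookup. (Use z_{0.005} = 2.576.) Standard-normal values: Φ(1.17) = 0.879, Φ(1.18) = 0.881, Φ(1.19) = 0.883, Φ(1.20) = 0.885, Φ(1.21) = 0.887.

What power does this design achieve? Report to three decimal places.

z_β = δ·√(n/(σ₁²+σ₂²)) − z_{α/2}
    = 23 · √(420/15488) − 2.576
    = 23 · 0.16467 − 2.576
    = 3.7875 − 2.576 = 1.2115 → 1.21
Power = Φ(1.21) = 0.887.

Power ≈ 0.887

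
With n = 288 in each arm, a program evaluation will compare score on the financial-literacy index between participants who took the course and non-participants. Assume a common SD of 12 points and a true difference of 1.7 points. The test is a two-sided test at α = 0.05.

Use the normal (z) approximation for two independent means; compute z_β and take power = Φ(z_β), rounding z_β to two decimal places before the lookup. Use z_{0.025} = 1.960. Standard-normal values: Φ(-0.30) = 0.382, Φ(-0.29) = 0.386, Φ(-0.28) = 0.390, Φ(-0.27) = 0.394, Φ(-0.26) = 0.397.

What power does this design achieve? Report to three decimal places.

z_β = δ·√(n/(σ₁²+σ₂²)) − z_{α/2}
    = 1.7 · √(288/288) − 1.960
    = 1.7 · 1.00000 − 1.960
    = 1.7000 − 1.960 = -0.2600 → -0.26
Power = Φ(-0.26) = 0.397.

Power ≈ 0.397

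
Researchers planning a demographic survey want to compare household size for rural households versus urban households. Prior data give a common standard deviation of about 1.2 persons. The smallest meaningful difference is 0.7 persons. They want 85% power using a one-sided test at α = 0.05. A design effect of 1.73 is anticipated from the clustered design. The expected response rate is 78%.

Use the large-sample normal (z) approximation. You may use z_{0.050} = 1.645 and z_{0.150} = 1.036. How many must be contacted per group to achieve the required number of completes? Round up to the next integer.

n = 94 per group

n = (z_α + z_β)² · (σ₁² + σ₂²) / δ²
  = (1.645 + 1.036)² · (2·1.2² = 2.88) / 0.7²
  = 7.1878 · 2.88 / 0.49
  = 42.25
Design effect: 1.73 × 42.25 = 73.09.
Adjust for 78% response: 73.09 / 0.78 = 93.70.
Round up → n = 94 per group.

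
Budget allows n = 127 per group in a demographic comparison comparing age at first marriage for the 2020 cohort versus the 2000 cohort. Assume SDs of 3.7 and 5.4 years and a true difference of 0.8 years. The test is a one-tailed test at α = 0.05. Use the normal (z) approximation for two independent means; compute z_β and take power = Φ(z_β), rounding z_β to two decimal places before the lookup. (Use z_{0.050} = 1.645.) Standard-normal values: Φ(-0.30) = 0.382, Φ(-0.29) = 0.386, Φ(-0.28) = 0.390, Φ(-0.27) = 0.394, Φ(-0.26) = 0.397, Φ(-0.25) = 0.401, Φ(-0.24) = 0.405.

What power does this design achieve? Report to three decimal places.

z_β = δ·√(n/(σ₁²+σ₂²)) − z_α
    = 0.8 · √(127/42.85) − 1.645
    = 0.8 · 1.72158 − 1.645
    = 1.3773 − 1.645 = -0.2677 → -0.27
Power = Φ(-0.27) = 0.394.

Power ≈ 0.394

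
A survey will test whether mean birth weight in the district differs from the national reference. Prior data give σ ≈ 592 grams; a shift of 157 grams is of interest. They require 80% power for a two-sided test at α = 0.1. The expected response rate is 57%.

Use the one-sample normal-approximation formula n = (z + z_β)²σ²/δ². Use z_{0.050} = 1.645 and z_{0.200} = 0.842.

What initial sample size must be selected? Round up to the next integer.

n = 155

n = (z_{α/2} + z_β)² · σ² / δ²
  = (1.645 + 0.842)² · 592² / 157²
  = 6.1852 · 350464 / 24649
  = 87.94
Adjust for 57% response: 87.94 / 0.57 = 154.28.
Round up → n = 155.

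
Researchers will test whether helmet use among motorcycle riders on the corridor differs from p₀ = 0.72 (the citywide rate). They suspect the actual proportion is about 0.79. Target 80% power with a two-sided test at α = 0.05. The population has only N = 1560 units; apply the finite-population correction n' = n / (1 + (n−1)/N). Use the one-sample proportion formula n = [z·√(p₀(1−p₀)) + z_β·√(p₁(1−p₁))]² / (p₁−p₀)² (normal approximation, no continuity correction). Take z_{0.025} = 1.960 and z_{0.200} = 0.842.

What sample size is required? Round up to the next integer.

n = [z_{α/2}·√(p₀q₀) + z_β·√(p₁q₁)]² / (p₁ − p₀)²
  = [1.960·√(0.72·0.28) + 0.842·√(0.79·0.21)]² / (0.07)²
  = [1.960·0.4490 + 0.842·0.4073]² / 0.0049
  = [1.2230]² / 0.0049
  = 305.25
Finite-population correction (N = 1560): 305.25 / (1 + (305.25 − 1)/1560) = 255.43.
Round up → n = 256.

n = 256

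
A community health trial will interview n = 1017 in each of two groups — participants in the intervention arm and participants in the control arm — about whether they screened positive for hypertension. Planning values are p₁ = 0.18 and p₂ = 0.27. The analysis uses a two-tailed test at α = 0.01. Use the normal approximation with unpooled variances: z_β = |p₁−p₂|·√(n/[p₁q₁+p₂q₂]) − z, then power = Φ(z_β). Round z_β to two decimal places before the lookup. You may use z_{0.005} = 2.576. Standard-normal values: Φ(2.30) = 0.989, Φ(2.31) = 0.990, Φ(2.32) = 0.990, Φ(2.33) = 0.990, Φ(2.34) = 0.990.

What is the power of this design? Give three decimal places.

Power ≈ 0.990

z_β = |p₁−p₂|·√(n/[p₁q₁+p₂q₂]) − z_{α/2}
    = 0.09 · √(1017/0.3447) − 2.576
    = 0.09 · 54.3175 − 2.576
    = 4.8886 − 2.576 = 2.3126 → 2.31
Power = Φ(2.31) = 0.990.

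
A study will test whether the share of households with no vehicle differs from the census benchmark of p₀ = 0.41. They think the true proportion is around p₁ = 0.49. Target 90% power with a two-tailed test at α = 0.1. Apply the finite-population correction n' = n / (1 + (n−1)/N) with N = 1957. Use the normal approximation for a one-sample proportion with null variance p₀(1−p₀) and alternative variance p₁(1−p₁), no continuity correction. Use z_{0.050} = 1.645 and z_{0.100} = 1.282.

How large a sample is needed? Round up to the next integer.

n = [z_{α/2}·√(p₀q₀) + z_β·√(p₁q₁)]² / (p₁ − p₀)²
  = [1.645·√(0.41·0.59) + 1.282·√(0.49·0.51)]² / (0.08)²
  = [1.645·0.4918 + 1.282·0.4999]² / 0.0064
  = [1.4499]² / 0.0064
  = 328.49
Finite-population correction (N = 1957): 328.49 / (1 + (328.49 − 1)/1957) = 281.40.
Round up → n = 282.

n = 282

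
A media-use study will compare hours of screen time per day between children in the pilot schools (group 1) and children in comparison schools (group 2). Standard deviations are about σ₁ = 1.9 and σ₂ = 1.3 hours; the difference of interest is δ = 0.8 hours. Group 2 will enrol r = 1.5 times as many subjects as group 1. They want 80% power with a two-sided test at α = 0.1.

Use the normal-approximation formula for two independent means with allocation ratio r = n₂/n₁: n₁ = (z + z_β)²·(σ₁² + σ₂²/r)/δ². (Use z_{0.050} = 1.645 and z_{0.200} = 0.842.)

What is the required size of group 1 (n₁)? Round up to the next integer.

n₁ = 46

n₁ = (z_{α/2} + z_β)² · (σ₁² + σ₂²/r) / δ²
   = (1.645 + 0.842)² · (1.9² + 1.3²/1.5) / 0.8²
   = 6.1852 · (3.61 + 1.1267) / 0.64
   = 6.1852 · 4.7367 / 0.64
   = 45.78
Round up → n₁ = 46; n₂ = r·n₁ = 1.5 × 46 = 69.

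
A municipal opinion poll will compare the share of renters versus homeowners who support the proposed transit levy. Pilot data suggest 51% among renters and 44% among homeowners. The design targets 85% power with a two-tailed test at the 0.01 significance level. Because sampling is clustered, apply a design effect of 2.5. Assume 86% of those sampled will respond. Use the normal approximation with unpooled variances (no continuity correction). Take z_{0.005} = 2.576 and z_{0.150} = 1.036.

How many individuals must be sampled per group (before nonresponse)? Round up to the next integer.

n = (z_{α/2} + z_β)² · [p₁(1−p₁) + p₂(1−p₂)] / (p₁ − p₂)²
  = (2.576 + 1.036)² · (0.51·0.49 + 0.44·0.56) / (0.07)²
  = (3.612)² · (0.2499 + 0.2464) / 0.0049
  = 13.0465 · 0.4963 / 0.0049
  = 1321.43
Design effect: 2.5 × 1321.43 = 3303.57.
Adjust for 86% response: 3303.57 / 0.86 = 3841.36.
Round up → n = 3842 per group.

n = 3842 per group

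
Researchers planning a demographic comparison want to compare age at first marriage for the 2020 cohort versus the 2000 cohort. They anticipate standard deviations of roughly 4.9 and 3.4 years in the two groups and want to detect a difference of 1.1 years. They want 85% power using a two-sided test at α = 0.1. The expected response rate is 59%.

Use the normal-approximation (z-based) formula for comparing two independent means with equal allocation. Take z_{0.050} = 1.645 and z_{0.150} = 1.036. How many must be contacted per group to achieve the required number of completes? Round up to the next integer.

n = 359 per group

n = (z_{α/2} + z_β)² · (σ₁² + σ₂²) / δ²
  = (1.645 + 1.036)² · (4.9² + 3.4² = 35.57) / 1.1²
  = 7.1878 · 35.57 / 1.21
  = 211.30
Adjust for 59% response: 211.30 / 0.59 = 358.13.
Round up → n = 359 per group.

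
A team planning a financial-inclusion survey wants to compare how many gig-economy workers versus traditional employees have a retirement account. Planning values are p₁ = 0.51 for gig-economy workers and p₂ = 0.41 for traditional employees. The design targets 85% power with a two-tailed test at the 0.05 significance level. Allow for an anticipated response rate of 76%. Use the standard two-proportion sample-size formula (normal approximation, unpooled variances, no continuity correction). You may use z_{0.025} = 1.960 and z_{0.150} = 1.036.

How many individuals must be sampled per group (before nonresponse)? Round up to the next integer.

n = 581 per group

n = (z_{α/2} + z_β)² · [p₁(1−p₁) + p₂(1−p₂)] / (p₁ − p₂)²
  = (1.960 + 1.036)² · (0.51·0.49 + 0.41·0.59) / (0.10)²
  = (2.996)² · (0.2499 + 0.2419) / 0.0100
  = 8.9760 · 0.4918 / 0.0100
  = 441.44
Adjust for 76% response: 441.44 / 0.76 = 580.84.
Round up → n = 581 per group.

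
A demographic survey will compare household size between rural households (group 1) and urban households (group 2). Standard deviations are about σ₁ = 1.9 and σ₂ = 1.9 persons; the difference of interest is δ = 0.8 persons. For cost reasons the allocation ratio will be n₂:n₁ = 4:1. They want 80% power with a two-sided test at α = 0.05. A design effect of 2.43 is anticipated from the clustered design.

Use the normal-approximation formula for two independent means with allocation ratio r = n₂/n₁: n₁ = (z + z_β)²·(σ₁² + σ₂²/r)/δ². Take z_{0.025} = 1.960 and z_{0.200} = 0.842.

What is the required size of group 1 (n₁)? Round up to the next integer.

n₁ = 135

n₁ = (z_{α/2} + z_β)² · (σ₁² + σ₂²/r) / δ²
   = (1.960 + 0.842)² · (1.9² + 1.9²/4) / 0.8²
   = 7.8512 · (3.61 + 0.9025) / 0.64
   = 7.8512 · 4.5125 / 0.64
   = 55.36
Design effect: 2.43 × 55.36 = 134.52.
Round up → n₁ = 135; n₂ = r·n₁ = 4 × 135 = 540.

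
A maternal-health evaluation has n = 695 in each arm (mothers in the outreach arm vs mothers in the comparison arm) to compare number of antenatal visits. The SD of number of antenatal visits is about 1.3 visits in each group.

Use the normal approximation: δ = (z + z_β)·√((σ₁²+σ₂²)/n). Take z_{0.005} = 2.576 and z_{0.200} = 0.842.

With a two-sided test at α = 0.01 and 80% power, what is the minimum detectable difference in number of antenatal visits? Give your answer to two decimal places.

δ = (z_{α/2} + z_β) · √((σ₁²+σ₂²)/n)
  = (2.576 + 0.842) · √(3.38/695)
  = 3.418 · √0.00486
  = 3.418 · 0.0697
  = 0.2384

Minimum detectable difference ≈ 0.24 visits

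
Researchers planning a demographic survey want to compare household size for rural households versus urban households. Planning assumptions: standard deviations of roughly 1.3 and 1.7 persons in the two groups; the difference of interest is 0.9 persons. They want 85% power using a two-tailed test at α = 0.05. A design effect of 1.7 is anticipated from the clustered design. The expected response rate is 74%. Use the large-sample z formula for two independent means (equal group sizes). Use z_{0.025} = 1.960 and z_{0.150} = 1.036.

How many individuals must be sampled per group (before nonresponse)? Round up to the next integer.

n = (z_{α/2} + z_β)² · (σ₁² + σ₂²) / δ²
  = (1.960 + 1.036)² · (1.3² + 1.7² = 4.58) / 0.9²
  = 8.9760 · 4.58 / 0.81
  = 50.75
Design effect: 1.7 × 50.75 = 86.28.
Adjust for 74% response: 86.28 / 0.74 = 116.60.
Round up → n = 117 per group.

n = 117 per group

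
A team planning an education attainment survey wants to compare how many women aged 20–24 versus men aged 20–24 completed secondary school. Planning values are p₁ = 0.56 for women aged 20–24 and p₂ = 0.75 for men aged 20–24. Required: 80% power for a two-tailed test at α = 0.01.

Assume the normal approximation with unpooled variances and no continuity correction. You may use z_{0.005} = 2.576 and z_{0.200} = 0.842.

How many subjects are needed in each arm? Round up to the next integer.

n = 141 per group

n = (z_{α/2} + z_β)² · [p₁(1−p₁) + p₂(1−p₂)] / (p₁ − p₂)²
  = (2.576 + 0.842)² · (0.56·0.44 + 0.75·0.25) / (-0.19)²
  = (3.418)² · (0.2464 + 0.1875) / 0.0361
  = 11.6827 · 0.4339 / 0.0361
  = 140.42
Round up → n = 141 per group.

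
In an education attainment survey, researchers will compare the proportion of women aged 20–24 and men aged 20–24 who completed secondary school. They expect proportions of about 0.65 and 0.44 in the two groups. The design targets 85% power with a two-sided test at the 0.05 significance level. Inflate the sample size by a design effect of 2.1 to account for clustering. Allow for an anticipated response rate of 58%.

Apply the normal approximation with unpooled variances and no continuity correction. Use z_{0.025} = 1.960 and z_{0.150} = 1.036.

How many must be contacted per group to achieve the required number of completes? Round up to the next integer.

n = 350 per group

n = (z_{α/2} + z_β)² · [p₁(1−p₁) + p₂(1−p₂)] / (p₁ − p₂)²
  = (1.960 + 1.036)² · (0.65·0.35 + 0.44·0.56) / (0.21)²
  = (2.996)² · (0.2275 + 0.2464) / 0.0441
  = 8.9760 · 0.4739 / 0.0441
  = 96.46
Design effect: 2.1 × 96.46 = 202.56.
Adjust for 58% response: 202.56 / 0.58 = 349.24.
Round up → n = 350 per group.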